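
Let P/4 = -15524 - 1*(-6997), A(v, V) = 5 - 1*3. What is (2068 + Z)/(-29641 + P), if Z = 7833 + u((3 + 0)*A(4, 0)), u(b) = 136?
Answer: -10037/63749 ≈ -0.15745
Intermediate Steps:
A(v, V) = 2 (A(v, V) = 5 - 3 = 2)
P = -34108 (P = 4*(-15524 - 1*(-6997)) = 4*(-15524 + 6997) = 4*(-8527) = -34108)
Z = 7969 (Z = 7833 + 136 = 7969)
(2068 + Z)/(-29641 + P) = (2068 + 7969)/(-29641 - 34108) = 10037/(-63749) = 10037*(-1/63749) = -10037/63749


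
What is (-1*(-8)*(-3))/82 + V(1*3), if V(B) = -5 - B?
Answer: -340/41 ≈ -8.2927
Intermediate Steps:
(-1*(-8)*(-3))/82 + V(1*3) = (-1*(-8)*(-3))/82 + (-5 - 3) = (8*(-3))/82 + (-5 - 1*3) = (1/82)*(-24) + (-5 - 3) = -12/41 - 8 = -340/41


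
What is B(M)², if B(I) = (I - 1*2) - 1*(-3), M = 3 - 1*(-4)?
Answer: 64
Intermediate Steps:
M = 7 (M = 3 + 4 = 7)
B(I) = 1 + I (B(I) = (I - 2) + 3 = (-2 + I) + 3 = 1 + I)
B(M)² = (1 + 7)² = 8² = 64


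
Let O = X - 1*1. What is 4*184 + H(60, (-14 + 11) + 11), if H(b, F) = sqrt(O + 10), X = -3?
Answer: 736 + sqrt(6) ≈ 738.45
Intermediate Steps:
O = -4 (O = -3 - 1*1 = -3 - 1 = -4)
H(b, F) = sqrt(6) (H(b, F) = sqrt(-4 + 10) = sqrt(6))
4*184 + H(60, (-14 + 11) + 11) = 4*184 + sqrt(6) = 736 + sqrt(6)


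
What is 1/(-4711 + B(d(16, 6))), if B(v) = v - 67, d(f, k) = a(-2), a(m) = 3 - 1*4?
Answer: -1/4779 ≈ -0.00020925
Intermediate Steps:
a(m) = -1 (a(m) = 3 - 4 = -1)
d(f, k) = -1
B(v) = -67 + v
1/(-4711 + B(d(16, 6))) = 1/(-4711 + (-67 - 1)) = 1/(-4711 - 68) = 1/(-4779) = -1/4779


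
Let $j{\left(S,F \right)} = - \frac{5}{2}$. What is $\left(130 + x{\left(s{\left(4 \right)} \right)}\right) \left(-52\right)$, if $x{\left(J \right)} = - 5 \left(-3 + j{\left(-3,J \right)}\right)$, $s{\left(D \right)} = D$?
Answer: $-8190$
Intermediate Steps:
$j{\left(S,F \right)} = - \frac{5}{2}$ ($j{\left(S,F \right)} = \left(-5\right) \frac{1}{2} = - \frac{5}{2}$)
$x{\left(J \right)} = \frac{55}{2}$ ($x{\left(J \right)} = - 5 \left(-3 - \frac{5}{2}\right) = \left(-5\right) \left(- \frac{11}{2}\right) = \frac{55}{2}$)
$\left(130 + x{\left(s{\left(4 \right)} \right)}\right) \left(-52\right) = \left(130 + \frac{55}{2}\right) \left(-52\right) = \frac{315}{2} \left(-52\right) = -8190$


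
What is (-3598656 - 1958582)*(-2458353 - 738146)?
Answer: 17763705709762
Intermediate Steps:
(-3598656 - 1958582)*(-2458353 - 738146) = -5557238*(-3196499) = 17763705709762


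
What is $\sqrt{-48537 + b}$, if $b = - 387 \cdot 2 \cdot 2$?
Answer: $3 i \sqrt{5565} \approx 223.8 i$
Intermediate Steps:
$b = -1548$ ($b = \left(-387\right) 4 = -1548$)
$\sqrt{-48537 + b} = \sqrt{-48537 - 1548} = \sqrt{-50085} = 3 i \sqrt{5565}$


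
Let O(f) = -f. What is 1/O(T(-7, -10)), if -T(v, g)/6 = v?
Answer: -1/42 ≈ -0.023810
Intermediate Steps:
T(v, g) = -6*v
1/O(T(-7, -10)) = 1/(-(-6)*(-7)) = 1/(-1*42) = 1/(-42) = -1/42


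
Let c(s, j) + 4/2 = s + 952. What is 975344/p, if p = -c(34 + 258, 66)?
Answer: -487672/621 ≈ -785.30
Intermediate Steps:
c(s, j) = 950 + s (c(s, j) = -2 + (s + 952) = -2 + (952 + s) = 950 + s)
p = -1242 (p = -(950 + (34 + 258)) = -(950 + 292) = -1*1242 = -1242)
975344/p = 975344/(-1242) = 975344*(-1/1242) = -487672/621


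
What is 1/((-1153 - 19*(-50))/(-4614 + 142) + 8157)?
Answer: 4472/36478307 ≈ 0.00012259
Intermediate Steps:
1/((-1153 - 19*(-50))/(-4614 + 142) + 8157) = 1/((-1153 + 950)/(-4472) + 8157) = 1/(-203*(-1/4472) + 8157) = 1/(203/4472 + 8157) = 1/(36478307/4472) = 4472/36478307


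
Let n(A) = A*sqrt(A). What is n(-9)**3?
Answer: 19683*I ≈ 19683.0*I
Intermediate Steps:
n(A) = A**(3/2)
n(-9)**3 = ((-9)**(3/2))**3 = (-27*I)**3 = 19683*I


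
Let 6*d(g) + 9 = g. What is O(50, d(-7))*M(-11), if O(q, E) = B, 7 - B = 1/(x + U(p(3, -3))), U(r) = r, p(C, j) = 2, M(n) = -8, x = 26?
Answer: -390/7 ≈ -55.714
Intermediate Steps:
d(g) = -3/2 + g/6
B = 195/28 (B = 7 - 1/(26 + 2) = 7 - 1/28 = 195/28 ≈ 6.9643)
O(q, E) = 195/28
O(50, d(-7))*M(-11) = (195/28)*(-8) = -390/7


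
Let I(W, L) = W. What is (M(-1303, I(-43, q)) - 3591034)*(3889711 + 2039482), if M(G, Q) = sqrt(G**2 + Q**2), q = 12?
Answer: -21291933655562 + 5929193*sqrt(1699658) ≈ -2.1284e+13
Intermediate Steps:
(M(-1303, I(-43, q)) - 3591034)*(3889711 + 2039482) = (sqrt((-1303)**2 + (-43)**2) - 3591034)*(3889711 + 2039482) = (sqrt(1697809 + 1849) - 3591034)*5929193 = (sqrt(1699658) - 3591034)*5929193 = (-3591034 + sqrt(1699658))*5929193 = -21291933655562 + 5929193*sqrt(1699658)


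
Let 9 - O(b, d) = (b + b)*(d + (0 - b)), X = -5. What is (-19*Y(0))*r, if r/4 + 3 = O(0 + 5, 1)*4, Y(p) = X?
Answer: 73340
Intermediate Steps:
Y(p) = -5
O(b, d) = 9 - 2*b*(d - b) (O(b, d) = 9 - (b + b)*(d + (0 - b)) = 9 - 2*b*(d - b))
r = 772 (r = -12 + 4*((9 + 2*(0 + 5)² - 2*(0 + 5)*1)*4) = -12 + 4*((9 + 2*5² - 2*5*1)*4) = -12 + 4*((9 + 2*25 - 10)*4) = -12 + 4*((9 + 50 - 10)*4) = -12 + 4*(49*4) = -12 + 4*196 = -12 + 784 = 772)
(-19*Y(0))*r = -19*(-5)*772 = 95*772 = 73340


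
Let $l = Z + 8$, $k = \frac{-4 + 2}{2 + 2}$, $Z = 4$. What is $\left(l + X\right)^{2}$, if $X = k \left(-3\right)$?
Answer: $\frac{729}{4} \approx 182.25$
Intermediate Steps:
$k = - \frac{1}{2}$ ($k = - \frac{2}{4} = \left(-2\right) \frac{1}{4} = - \frac{1}{2} \approx -0.5$)
$l = 12$ ($l = 4 + 8 = 12$)
$X = \frac{3}{2}$ ($X = \left(- \frac{1}{2}\right) \left(-3\right) = \frac{3}{2} \approx 1.5$)
$\left(l + X\right)^{2} = \left(12 + \frac{3}{2}\right)^{2} = \left(\frac{27}{2}\right)^{2} = \frac{729}{4}$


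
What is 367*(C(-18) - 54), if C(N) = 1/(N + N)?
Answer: -713815/36 ≈ -19828.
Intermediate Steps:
C(N) = 1/(2*N)
367*(C(-18) - 54) = 367*((1/2)/(-18) - 54) = 367*((1/2)*(-1/18) - 54) = 367*(-1/36 - 54) = 367*(-1945/36) = -713815/36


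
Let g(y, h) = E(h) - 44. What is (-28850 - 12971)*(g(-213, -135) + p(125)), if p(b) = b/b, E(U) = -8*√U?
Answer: 1798303 + 1003704*I*√15 ≈ 1.7983e+6 + 3.8873e+6*I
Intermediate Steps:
p(b) = 1
g(y, h) = -44 - 8*√h (g(y, h) = -8*√h - 44 = -44 - 8*√h)
(-28850 - 12971)*(g(-213, -135) + p(125)) = (-28850 - 12971)*((-44 - 24*I*√15) + 1) = -41821*((-44 - 24*I*√15) + 1) = -41821*(-43 - 24*I*√15) = 1798303 + 1003704*I*√15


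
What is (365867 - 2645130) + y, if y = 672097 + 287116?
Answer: -1320050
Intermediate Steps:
y = 959213
(365867 - 2645130) + y = (365867 - 2645130) + 959213 = -2279263 + 959213 = -1320050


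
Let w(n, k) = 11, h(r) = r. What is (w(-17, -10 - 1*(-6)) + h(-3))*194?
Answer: 1552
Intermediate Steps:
(w(-17, -10 - 1*(-6)) + h(-3))*194 = (11 - 3)*194 = 8*194 = 1552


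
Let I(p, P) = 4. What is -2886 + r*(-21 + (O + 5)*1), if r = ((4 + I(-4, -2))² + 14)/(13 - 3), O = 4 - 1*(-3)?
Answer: -14781/5 ≈ -2956.2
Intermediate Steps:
O = 7 (O = 4 + 3 = 7)
r = 39/5 (r = ((4 + 4)² + 14)/(13 - 3) = (8² + 14)/10 = (64 + 14)*(⅒) = 78*(⅒) = 39/5 ≈ 7.8000)
-2886 + r*(-21 + (O + 5)*1) = -2886 + 39*(-21 + (7 + 5)*1)/5 = -2886 + 39*(-21 + 12*1)/5 = -2886 + 39*(-21 + 12)/5 = -2886 + (39/5)*(-9) = -2886 - 351/5 = -14781/5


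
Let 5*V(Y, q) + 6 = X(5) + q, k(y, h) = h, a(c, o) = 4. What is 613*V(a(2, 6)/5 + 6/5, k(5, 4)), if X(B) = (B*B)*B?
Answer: 75399/5 ≈ 15080.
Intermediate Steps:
X(B) = B³ (X(B) = B²*B = B³)
V(Y, q) = 119/5 + q/5 (V(Y, q) = -6/5 + (5³ + q)/5 = -6/5 + (125 + q)/5 = -6/5 + (25 + q/5) = 119/5 + q/5)
613*V(a(2, 6)/5 + 6/5, k(5, 4)) = 613*(119/5 + (⅕)*4) = 613*(119/5 + ⅘) = 613*(123/5) = 75399/5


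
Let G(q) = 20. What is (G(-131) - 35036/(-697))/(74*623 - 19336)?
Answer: 24488/9327951 ≈ 0.0026252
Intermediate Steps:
(G(-131) - 35036/(-697))/(74*623 - 19336) = (20 - 35036/(-697))/(74*623 - 19336) = (20 - 35036*(-1/697))/(46102 - 19336) = (20 + 35036/697)/26766 = (48976/697)*(1/26766) = 24488/9327951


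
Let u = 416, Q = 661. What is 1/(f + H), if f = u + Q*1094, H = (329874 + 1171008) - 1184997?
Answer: 1/1039435 ≈ 9.6206e-7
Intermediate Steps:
H = 315885 (H = 1500882 - 1184997 = 315885)
f = 723550 (f = 416 + 661*1094 = 416 + 723134 = 723550)
1/(f + H) = 1/(723550 + 315885) = 1/1039435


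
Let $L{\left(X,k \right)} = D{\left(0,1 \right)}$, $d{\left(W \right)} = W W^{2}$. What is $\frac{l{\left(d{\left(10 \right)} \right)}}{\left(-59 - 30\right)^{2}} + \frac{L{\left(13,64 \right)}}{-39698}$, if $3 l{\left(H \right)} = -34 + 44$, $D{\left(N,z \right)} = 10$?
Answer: $\frac{79675}{471671787} \approx 0.00016892$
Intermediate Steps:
$d{\left(W \right)} = W^{3}$
$L{\left(X,k \right)} = 10$
$l{\left(H \right)} = \frac{10}{3}$ ($l{\left(H \right)} = \frac{-34 + 44}{3} = \frac{1}{3} \cdot 10 = \frac{10}{3}$)
$\frac{l{\left(d{\left(10 \right)} \right)}}{\left(-59 - 30\right)^{2}} + \frac{L{\left(13,64 \right)}}{-39698} = \frac{10}{3 \left(-59 - 30\right)^{2}} + \frac{10}{-39698} = \frac{10}{3 \left(-89\right)^{2}} + 10 \left(- \frac{1}{39698}\right) = \frac{10}{3 \cdot 7921} - \frac{5}{19849} = \frac{10}{3} \cdot \frac{1}{7921} - \frac{5}{19849} = \frac{10}{23763} - \frac{5}{19849} = \frac{79675}{471671787}$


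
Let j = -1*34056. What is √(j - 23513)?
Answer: I*√57569 ≈ 239.94*I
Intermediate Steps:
j = -34056
√(j - 23513) = √(-34056 - 23513) = √(-57569) = I*√57569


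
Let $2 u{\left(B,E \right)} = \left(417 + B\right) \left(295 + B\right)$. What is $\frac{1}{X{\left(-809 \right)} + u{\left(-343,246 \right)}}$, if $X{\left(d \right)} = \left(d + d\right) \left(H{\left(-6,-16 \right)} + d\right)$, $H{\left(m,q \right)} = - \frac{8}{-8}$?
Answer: $\frac{1}{1305568} \approx 7.6595 \cdot 10^{-7}$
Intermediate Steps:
$H{\left(m,q \right)} = 1$ ($H{\left(m,q \right)} = \left(-8\right) \left(- \frac{1}{8}\right) = 1$)
$u{\left(B,E \right)} = \frac{\left(295 + B\right) \left(417 + B\right)}{2}$ ($u{\left(B,E \right)} = \frac{\left(417 + B\right) \left(295 + B\right)}{2} = \frac{\left(295 + B\right) \left(417 + B\right)}{2}$)
$X{\left(d \right)} = 2 d \left(1 + d\right)$ ($X{\left(d \right)} = \left(d + d\right) \left(1 + d\right) = 2 d \left(1 + d\right)$)
$\frac{1}{X{\left(-809 \right)} + u{\left(-343,246 \right)}} = \frac{1}{2 \left(-809\right) \left(1 - 809\right) + \left(\frac{123015}{2} + \frac{\left(-343\right)^{2}}{2} + 356 \left(-343\right)\right)} = \frac{1}{2 \left(-809\right) \left(-808\right) + \left(\frac{123015}{2} + \frac{1}{2} \cdot 117649 - 122108\right)} = \frac{1}{1307344 + \left(\frac{123015}{2} + \frac{117649}{2} - 122108\right)} = \frac{1}{1307344 - 1776} = \frac{1}{1305568}$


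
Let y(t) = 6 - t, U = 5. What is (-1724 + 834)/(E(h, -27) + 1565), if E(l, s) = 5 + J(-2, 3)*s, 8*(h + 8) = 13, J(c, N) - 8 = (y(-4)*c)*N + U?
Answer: -890/2839 ≈ -0.31349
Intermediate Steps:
J(c, N) = 13 + 10*N*c (J(c, N) = 8 + (((6 - 1*(-4))*c)*N + 5) = 8 + (((6 + 4)*c)*N + 5) = 8 + ((10*c)*N + 5) = 8 + (10*N*c + 5) = 8 + (5 + 10*N*c) = 13 + 10*N*c)
h = -51/8 (h = -8 + (⅛)*13 = -8 + 13/8 = -51/8 ≈ -6.3750)
E(l, s) = 5 - 47*s (E(l, s) = 5 + (13 + 10*3*(-2))*s = 5 + (13 - 60)*s = 5 - 47*s)
(-1724 + 834)/(E(h, -27) + 1565) = (-1724 + 834)/((5 - 47*(-27)) + 1565) = -890/((5 + 1269) + 1565) = -890/(1274 + 1565) = -890/2839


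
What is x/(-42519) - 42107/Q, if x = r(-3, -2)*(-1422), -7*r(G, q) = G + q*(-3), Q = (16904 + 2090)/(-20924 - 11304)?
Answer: 67315860171044/942206867 ≈ 71445.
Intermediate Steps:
Q = -9497/16114 (Q = 18994/(-32228) = 18994*(-1/32228) = -9497/16114 ≈ -0.58936)
r(G, q) = -G/7 + 3*q/7 (r(G, q) = -(G + q*(-3))/7 = -(G - 3*q)/7 = -G/7 + 3*q/7)
x = 4266/7 (x = (-⅐*(-3) + (3/7)*(-2))*(-1422) = (3/7 - 6/7)*(-1422) = -3/7*(-1422) = 4266/7 ≈ 609.43)
x/(-42519) - 42107/Q = (4266/7)/(-42519) - 42107/(-9497/16114) = (4266/7)*(-1/42519) - 42107*(-16114/9497) = -1422/99211 + 678512198/9497 = 67315860171044/942206867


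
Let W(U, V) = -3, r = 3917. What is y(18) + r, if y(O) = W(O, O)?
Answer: 3914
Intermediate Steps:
y(O) = -3
y(18) + r = -3 + 3917 = 3914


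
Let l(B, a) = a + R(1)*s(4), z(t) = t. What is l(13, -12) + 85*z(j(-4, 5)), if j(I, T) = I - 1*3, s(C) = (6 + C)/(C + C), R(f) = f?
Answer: -2423/4 ≈ -605.75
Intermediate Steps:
s(C) = (6 + C)/(2*C) (s(C) = (6 + C)/((2*C)) = (6 + C)*(1/(2*C)) = (6 + C)/(2*C))
j(I, T) = -3 + I (j(I, T) = I - 3 = -3 + I)
l(B, a) = 5/4 + a (l(B, a) = a + 1*((1/2)*(6 + 4)/4) = a + 1*((1/2)*(1/4)*10) = a + 1*(5/4) = a + 5/4 = 5/4 + a)
l(13, -12) + 85*z(j(-4, 5)) = (5/4 - 12) + 85*(-3 - 4) = -43/4 + 85*(-7) = -43/4 - 595 = -2423/4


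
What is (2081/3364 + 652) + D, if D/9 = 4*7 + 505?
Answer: 18332517/3364 ≈ 5449.6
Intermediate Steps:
D = 4797 (D = 9*(4*7 + 505) = 9*(28 + 505) = 9*533 = 4797)
(2081/3364 + 652) + D = (2081/3364 + 652) + 4797 = 2195409/3364 + 4797 = 18332517/3364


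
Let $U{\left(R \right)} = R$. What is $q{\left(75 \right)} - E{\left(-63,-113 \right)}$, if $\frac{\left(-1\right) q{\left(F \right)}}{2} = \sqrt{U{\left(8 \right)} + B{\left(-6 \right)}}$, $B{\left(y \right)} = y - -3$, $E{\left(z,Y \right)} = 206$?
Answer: $-206 - 2 \sqrt{5} \approx -210.47$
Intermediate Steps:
$B{\left(y \right)} = 3 + y$ ($B{\left(y \right)} = y + 3 = 3 + y$)
$q{\left(F \right)} = - 2 \sqrt{5}$ ($q{\left(F \right)} = - 2 \sqrt{8 + \left(3 - 6\right)} = - 2 \sqrt{8 - 3} = - 2 \sqrt{5}$)
$q{\left(75 \right)} - E{\left(-63,-113 \right)} = - 2 \sqrt{5} - 206 = -206 - 2 \sqrt{5}$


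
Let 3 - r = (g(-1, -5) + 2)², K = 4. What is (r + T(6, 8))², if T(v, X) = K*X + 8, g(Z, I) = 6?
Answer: 441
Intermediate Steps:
r = -61 (r = 3 - (6 + 2)² = 3 - 1*8² = 3 - 1*64 = 3 - 64 = -61)
T(v, X) = 8 + 4*X (T(v, X) = 4*X + 8 = 8 + 4*X)
(r + T(6, 8))² = (-61 + (8 + 4*8))² = (-61 + (8 + 32))² = (-61 + 40)² = (-21)² = 441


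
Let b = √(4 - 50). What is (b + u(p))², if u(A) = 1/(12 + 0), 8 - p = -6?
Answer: -6623/144 + I*√46/6 ≈ -45.993 + 1.1304*I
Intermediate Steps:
p = 14 (p = 8 - 1*(-6) = 8 + 6 = 14)
u(A) = 1/12
b = I*√46 (b = √(-46) = I*√46 ≈ 6.7823*I)
(b + u(p))² = (I*√46 + 1/12)² = (1/12 + I*√46)²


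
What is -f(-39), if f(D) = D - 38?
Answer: 77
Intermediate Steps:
f(D) = -38 + D
-f(-39) = -(-38 - 39) = -1*(-77) = 77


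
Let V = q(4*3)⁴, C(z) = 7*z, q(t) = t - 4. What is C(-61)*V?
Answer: -1748992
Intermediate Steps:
q(t) = -4 + t
V = 4096 (V = (-4 + 4*3)⁴ = (-4 + 12)⁴ = 8⁴ = 4096)
C(-61)*V = (7*(-61))*4096 = -427*4096 = -1748992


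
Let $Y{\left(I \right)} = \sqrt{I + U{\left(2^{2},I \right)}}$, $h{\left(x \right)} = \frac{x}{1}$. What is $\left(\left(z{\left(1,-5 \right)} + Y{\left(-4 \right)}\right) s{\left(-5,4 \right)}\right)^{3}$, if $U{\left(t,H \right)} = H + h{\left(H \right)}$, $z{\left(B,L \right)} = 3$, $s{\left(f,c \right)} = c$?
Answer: $-5184 + 1920 i \sqrt{3} \approx -5184.0 + 3325.5 i$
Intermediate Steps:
$h{\left(x \right)} = x$ ($h{\left(x \right)} = x 1 = x$)
$U{\left(t,H \right)} = 2 H$ ($U{\left(t,H \right)} = H + H = 2 H$)
$Y{\left(I \right)} = \sqrt{3} \sqrt{I}$ ($Y{\left(I \right)} = \sqrt{I + 2 I} = \sqrt{3 I} = \sqrt{3} \sqrt{I}$)
$\left(\left(z{\left(1,-5 \right)} + Y{\left(-4 \right)}\right) s{\left(-5,4 \right)}\right)^{3} = \left(\left(3 + \sqrt{3} \sqrt{-4}\right) 4\right)^{3} = \left(\left(3 + \sqrt{3} \cdot 2 i\right) 4\right)^{3} = \left(\left(3 + 2 i \sqrt{3}\right) 4\right)^{3} = \left(12 + 8 i \sqrt{3}\right)^{3}$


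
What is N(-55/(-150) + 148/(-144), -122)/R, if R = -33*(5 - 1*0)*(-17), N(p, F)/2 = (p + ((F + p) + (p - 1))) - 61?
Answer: -11159/84150 ≈ -0.13261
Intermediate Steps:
N(p, F) = -124 + 2*F + 6*p (N(p, F) = 2*((p + ((F + p) + (p - 1))) - 61) = 2*((p + ((F + p) + (-1 + p))) - 61) = 2*((p + (-1 + F + 2*p)) - 61) = 2*((-1 + F + 3*p) - 61) = 2*(-62 + F + 3*p) = -124 + 2*F + 6*p)
R = 2805 (R = -33*(5 + 0)*(-17) = -33*5*(-17) = -165*(-17) = 2805)
N(-55/(-150) + 148/(-144), -122)/R = (-124 + 2*(-122) + 6*(-55/(-150) + 148/(-144)))/2805 = (-124 - 244 + 6*(-55*(-1/150) + 148*(-1/144)))*(1/2805) = (-124 - 244 + 6*(11/30 - 37/36))*(1/2805) = (-124 - 244 + 6*(-119/180))*(1/2805) = (-124 - 244 - 119/30)*(1/2805) = -11159/30*1/2805 = -11159/84150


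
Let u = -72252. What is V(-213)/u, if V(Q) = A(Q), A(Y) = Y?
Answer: 71/24084 ≈ 0.0029480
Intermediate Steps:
V(Q) = Q
V(-213)/u = -213/(-72252) = -213*(-1/72252) = 71/24084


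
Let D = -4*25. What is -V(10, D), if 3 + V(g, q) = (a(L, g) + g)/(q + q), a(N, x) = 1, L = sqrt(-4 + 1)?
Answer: 611/200 ≈ 3.0550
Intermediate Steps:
L = I*sqrt(3) (L = sqrt(-3) = I*sqrt(3) ≈ 1.732*I)
D = -100
V(g, q) = -3 + (1 + g)/(2*q) (V(g, q) = -3 + (1 + g)/(q + q) = -3 + (1 + g)/((2*q)) = -3 + (1 + g)*(1/(2*q)) = -3 + (1 + g)/(2*q))
-V(10, D) = -(1 + 10 - 6*(-100))/(2*(-100)) = -(-1)*(1 + 10 + 600)/(2*100) = -(-1)*611/(2*100) = -1*(-611/200) = 611/200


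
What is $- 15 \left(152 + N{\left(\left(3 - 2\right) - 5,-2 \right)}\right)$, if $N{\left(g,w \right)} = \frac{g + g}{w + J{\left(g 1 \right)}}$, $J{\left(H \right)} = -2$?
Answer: $-2310$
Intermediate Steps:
$N{\left(g,w \right)} = \frac{2 g}{-2 + w}$ ($N{\left(g,w \right)} = \frac{g + g}{w - 2} = \frac{2 g}{-2 + w}$)
$- 15 \left(152 + N{\left(\left(3 - 2\right) - 5,-2 \right)}\right) = - 15 \left(152 + \frac{2 \left(\left(3 - 2\right) - 5\right)}{-2 - 2}\right) = - 15 \left(152 + \frac{2 \left(1 - 5\right)}{-4}\right) = - 15 \left(152 + 2 \left(-4\right) \left(- \frac{1}{4}\right)\right) = - 15 \left(152 + 2\right) = \left(-15\right) 154 = -2310$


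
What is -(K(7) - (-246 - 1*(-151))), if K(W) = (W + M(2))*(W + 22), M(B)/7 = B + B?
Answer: -1110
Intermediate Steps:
M(B) = 14*B (M(B) = 7*(B + B) = 7*(2*B) = 14*B)
K(W) = (22 + W)*(28 + W) (K(W) = (W + 14*2)*(W + 22) = (W + 28)*(22 + W) = (28 + W)*(22 + W) = (22 + W)*(28 + W))
-(K(7) - (-246 - 1*(-151))) = -((616 + 7² + 50*7) - (-246 - 1*(-151))) = -((616 + 49 + 350) - (-246 + 151)) = -(1015 - 1*(-95)) = -(1015 + 95) = -1*1110 = -1110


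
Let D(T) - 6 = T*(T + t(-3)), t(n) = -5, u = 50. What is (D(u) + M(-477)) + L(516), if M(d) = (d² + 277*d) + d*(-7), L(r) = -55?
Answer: 100940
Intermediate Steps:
M(d) = d² + 270*d (M(d) = (d² + 277*d) - 7*d = d² + 270*d)
D(T) = 6 + T*(-5 + T) (D(T) = 6 + T*(T - 5) = 6 + T*(-5 + T))
(D(u) + M(-477)) + L(516) = ((6 + 50² - 5*50) - 477*(270 - 477)) - 55 = ((6 + 2500 - 250) - 477*(-207)) - 55 = (2256 + 98739) - 55 = 100995 - 55 = 100940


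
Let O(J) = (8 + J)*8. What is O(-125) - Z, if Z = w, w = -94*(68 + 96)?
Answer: 14480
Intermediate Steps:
O(J) = 64 + 8*J
w = -15416 (w = -94*164 = -15416)
Z = -15416
O(-125) - Z = (64 + 8*(-125)) - 1*(-15416) = (64 - 1000) + 15416 = -936 + 15416 = 14480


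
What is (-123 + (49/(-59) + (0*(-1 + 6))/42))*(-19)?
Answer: 138814/59 ≈ 2352.8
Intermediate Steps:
(-123 + (49/(-59) + (0*(-1 + 6))/42))*(-19) = (-123 + (49*(-1/59) + (0*5)*(1/42)))*(-19) = (-123 + (-49/59 + 0*(1/42)))*(-19) = (-123 + (-49/59 + 0))*(-19) = (-123 - 49/59)*(-19) = -7306/59*(-19) = 138814/59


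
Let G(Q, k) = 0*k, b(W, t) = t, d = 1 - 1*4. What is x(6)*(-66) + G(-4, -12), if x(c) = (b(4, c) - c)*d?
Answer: 0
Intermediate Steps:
d = -3 (d = 1 - 4 = -3)
G(Q, k) = 0
x(c) = 0 (x(c) = (c - c)*(-3) = 0*(-3) = 0)
x(6)*(-66) + G(-4, -12) = 0*(-66) + 0 = 0 + 0 = 0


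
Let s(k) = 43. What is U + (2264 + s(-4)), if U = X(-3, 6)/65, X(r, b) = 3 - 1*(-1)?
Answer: 149959/65 ≈ 2307.1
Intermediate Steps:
X(r, b) = 4 (X(r, b) = 3 + 1 = 4)
U = 4/65 ≈ 0.061538
U + (2264 + s(-4)) = 4/65 + (2264 + 43) = 4/65 + 2307 = 149959/65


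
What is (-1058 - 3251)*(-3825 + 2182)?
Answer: 7079687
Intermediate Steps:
(-1058 - 3251)*(-3825 + 2182) = -4309*(-1643) = 7079687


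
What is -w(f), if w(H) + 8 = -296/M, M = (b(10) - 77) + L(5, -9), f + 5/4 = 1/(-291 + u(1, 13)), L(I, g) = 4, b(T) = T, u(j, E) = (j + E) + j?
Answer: 208/63 ≈ 3.3016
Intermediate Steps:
u(j, E) = E + 2*j (u(j, E) = (E + j) + j = E + 2*j)
f = -173/138 (f = -5/4 + 1/(-291 + (13 + 2*1)) = -5/4 + 1/(-291 + (13 + 2)) = -5/4 + 1/(-291 + 15) = -5/4 + 1/(-276) = -5/4 - 1/276 = -173/138 ≈ -1.2536)
M = -63 (M = (10 - 77) + 4 = -67 + 4 = -63)
w(H) = -208/63 (w(H) = -8 - 296/(-63) = -8 - 296*(-1/63) = -8 + 296/63 = -208/63)
-w(f) = -1*(-208/63) = 208/63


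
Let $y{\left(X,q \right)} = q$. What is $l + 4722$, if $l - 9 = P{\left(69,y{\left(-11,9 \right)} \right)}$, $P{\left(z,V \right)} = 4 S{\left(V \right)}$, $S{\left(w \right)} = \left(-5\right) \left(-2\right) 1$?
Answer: $4771$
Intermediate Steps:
$S{\left(w \right)} = 10$ ($S{\left(w \right)} = 10 \cdot 1 = 10$)
$P{\left(z,V \right)} = 40$ ($P{\left(z,V \right)} = 4 \cdot 10 = 40$)
$l = 49$ ($l = 9 + 40 = 49$)
$l + 4722 = 49 + 4722 = 4771$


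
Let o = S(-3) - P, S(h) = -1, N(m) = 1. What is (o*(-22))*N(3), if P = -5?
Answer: -88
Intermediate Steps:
o = 4 (o = -1 - 1*(-5) = -1 + 5 = 4)
(o*(-22))*N(3) = (4*(-22))*1 = -88*1 = -88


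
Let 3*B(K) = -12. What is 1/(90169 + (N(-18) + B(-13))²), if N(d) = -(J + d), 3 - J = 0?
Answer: 1/90290 ≈ 1.1075e-5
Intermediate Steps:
J = 3 (J = 3 - 1*0 = 3 + 0 = 3)
B(K) = -4 (B(K) = (⅓)*(-12) = -4)
N(d) = -3 - d (N(d) = -(3 + d) = -3 - d)
1/(90169 + (N(-18) + B(-13))²) = 1/(90169 + ((-3 - 1*(-18)) - 4)²) = 1/(90169 + ((-3 + 18) - 4)²) = 1/(90169 + (15 - 4)²) = 1/(90169 + 11²) = 1/(90169 + 121) = 1/90290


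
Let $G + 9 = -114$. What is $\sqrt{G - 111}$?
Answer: $3 i \sqrt{26} \approx 15.297 i$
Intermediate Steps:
$G = -123$ ($G = -9 - 114 = -123$)
$\sqrt{G - 111} = \sqrt{-123 - 111} = \sqrt{-234} = 3 i \sqrt{26}$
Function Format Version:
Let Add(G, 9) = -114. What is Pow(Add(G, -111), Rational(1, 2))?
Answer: Mul(3, I, Pow(26, Rational(1, 2))) ≈ Mul(15.297, I)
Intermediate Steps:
G = -123 (G = Add(-9, -114) = -123)
Pow(Add(G, -111), Rational(1, 2)) = Pow(Add(-123, -111), Rational(1, 2)) = Pow(-234, Rational(1, 2)) = Mul(3, I, Pow(26, Rational(1, 2)))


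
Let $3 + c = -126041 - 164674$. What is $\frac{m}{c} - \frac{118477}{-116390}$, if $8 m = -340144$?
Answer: $\frac{19696033253}{16918334010} \approx 1.1642$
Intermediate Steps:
$c = -290718$ ($c = -3 - 290715 = -290718$)
$m = -42518$ ($m = \frac{1}{8} \left(-340144\right) = -42518$)
$\frac{m}{c} - \frac{118477}{-116390} = - \frac{42518}{-290718} - \frac{118477}{-116390} = \left(-42518\right) \left(- \frac{1}{290718}\right) - - \frac{118477}{116390} = \frac{21259}{145359} + \frac{118477}{116390} = \frac{19696033253}{16918334010}$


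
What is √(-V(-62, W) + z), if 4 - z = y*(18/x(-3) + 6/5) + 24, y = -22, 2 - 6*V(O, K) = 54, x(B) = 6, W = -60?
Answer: 8*√285/15 ≈ 9.0037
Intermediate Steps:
V(O, K) = -26/3 (V(O, K) = ⅓ - ⅙*54 = ⅓ - 9 = -26/3)
z = 362/5 (z = 4 - (-22*(18/6 + 6/5) + 24) = 4 - (-22*(18*(⅙) + 6*(⅕)) + 24) = 4 - (-22*(3 + 6/5) + 24) = 4 - (-22*21/5 + 24) = 4 - (-462/5 + 24) = 4 - 1*(-342/5) = 4 + 342/5 = 362/5 ≈ 72.400)
√(-V(-62, W) + z) = √(-1*(-26/3) + 362/5) = √(26/3 + 362/5) = √(1216/15) = 8*√285/15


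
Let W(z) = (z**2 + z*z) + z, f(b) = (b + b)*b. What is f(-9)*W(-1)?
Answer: 162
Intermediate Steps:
f(b) = 2*b**2 (f(b) = (2*b)*b = 2*b**2)
W(z) = z + 2*z**2 (W(z) = (z**2 + z**2) + z = 2*z**2 + z = z + 2*z**2)
f(-9)*W(-1) = (2*(-9)**2)*(-(1 + 2*(-1))) = (2*81)*(-(1 - 2)) = 162*(-1*(-1)) = 162*1 = 162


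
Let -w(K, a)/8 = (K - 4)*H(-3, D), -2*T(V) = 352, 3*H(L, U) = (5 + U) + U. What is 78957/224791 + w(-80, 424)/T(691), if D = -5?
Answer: 16603897/2472701 ≈ 6.7149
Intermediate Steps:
H(L, U) = 5/3 + 2*U/3 (H(L, U) = ((5 + U) + U)/3 = (5 + 2*U)/3 = 5/3 + 2*U/3)
T(V) = -176 (T(V) = -1/2*352 = -176)
w(K, a) = -160/3 + 40*K/3 (w(K, a) = -8*(K - 4)*(5/3 + (2/3)*(-5)) = -8*(-4 + K)*(5/3 - 10/3) = -8*(-4 + K)*(-5)/3 = -8*(20/3 - 5*K/3) = -160/3 + 40*K/3)
78957/224791 + w(-80, 424)/T(691) = 78957/224791 + (-160/3 + (40/3)*(-80))/(-176) = 78957*(1/224791) + (-160/3 - 3200/3)*(-1/176) = 78957/224791 - 1120*(-1/176) = 78957/224791 + 70/11 = 16603897/2472701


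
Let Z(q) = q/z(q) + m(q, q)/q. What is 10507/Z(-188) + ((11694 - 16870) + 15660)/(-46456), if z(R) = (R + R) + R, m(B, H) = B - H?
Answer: 366082273/11614 ≈ 31521.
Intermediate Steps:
z(R) = 3*R (z(R) = 2*R + R = 3*R)
Z(q) = ⅓ (Z(q) = q/((3*q)) + (q - q)/q = q*(1/(3*q)) + 0/q = ⅓ + 0 = ⅓)
10507/Z(-188) + ((11694 - 16870) + 15660)/(-46456) = 10507/(⅓) + ((11694 - 16870) + 15660)/(-46456) = 10507*3 + (-5176 + 15660)*(-1/46456) = 31521 + 10484*(-1/46456) = 31521 - 2621/11614 = 366082273/11614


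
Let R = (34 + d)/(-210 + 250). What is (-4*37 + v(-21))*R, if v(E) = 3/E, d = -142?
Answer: 27999/70 ≈ 399.99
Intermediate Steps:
R = -27/10 (R = (34 - 142)/(-210 + 250) = -108/40 = -108*1/40 = -27/10 ≈ -2.7000)
(-4*37 + v(-21))*R = (-4*37 + 3/(-21))*(-27/10) = (-148 + 3*(-1/21))*(-27/10) = (-148 - ⅐)*(-27/10) = -1037/7*(-27/10) = 27999/70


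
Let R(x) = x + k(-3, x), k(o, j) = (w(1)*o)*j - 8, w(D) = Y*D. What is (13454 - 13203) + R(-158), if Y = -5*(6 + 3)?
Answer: -21245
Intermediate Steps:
Y = -45 (Y = -5*9 = -45)
w(D) = -45*D
k(o, j) = -8 - 45*j*o (k(o, j) = ((-45*1)*o)*j - 8 = (-45*o)*j - 8 = -45*j*o - 8 = -8 - 45*j*o)
R(x) = -8 + 136*x (R(x) = x + (-8 - 45*x*(-3)) = x + (-8 + 135*x) = -8 + 136*x)
(13454 - 13203) + R(-158) = (13454 - 13203) + (-8 + 136*(-158)) = 251 + (-8 - 21488) = 251 - 21496 = -21245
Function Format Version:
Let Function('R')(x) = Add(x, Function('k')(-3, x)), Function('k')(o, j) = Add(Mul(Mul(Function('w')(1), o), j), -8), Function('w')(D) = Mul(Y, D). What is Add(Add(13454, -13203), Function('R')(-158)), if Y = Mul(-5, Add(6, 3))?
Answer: -21245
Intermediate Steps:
Y = -45 (Y = Mul(-5, 9) = -45)
Function('w')(D) = Mul(-45, D)
Function('k')(o, j) = Add(-8, Mul(-45, j, o)) (Function('k')(o, j) = Add(Mul(Mul(Mul(-45, 1), o), j), -8) = Add(Mul(Mul(-45, o), j), -8) = Add(Mul(-45, j, o), -8) = Add(-8, Mul(-45, j, o)))
Function('R')(x) = Add(-8, Mul(136, x)) (Function('R')(x) = Add(x, Add(-8, Mul(-45, x, -3))) = Add(x, Add(-8, Mul(135, x))) = Add(-8, Mul(136, x)))
Add(Add(13454, -13203), Function('R')(-158)) = Add(Add(13454, -13203), Add(-8, Mul(136, -158))) = Add(251, Add(-8, -21488)) = Add(251, -21496) = -21245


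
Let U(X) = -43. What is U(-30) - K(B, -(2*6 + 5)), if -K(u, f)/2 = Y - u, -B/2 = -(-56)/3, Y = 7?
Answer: 137/3 ≈ 45.667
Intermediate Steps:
B = -112/3 (B = -(-16)*(-7/3) = -(-16)*(-7*⅓) = -(-16)*(-7)/3 = -2*56/3 = -112/3 ≈ -37.333)
K(u, f) = -14 + 2*u (K(u, f) = -2*(7 - u) = -14 + 2*u)
U(-30) - K(B, -(2*6 + 5)) = -43 - (-14 + 2*(-112/3)) = -43 - (-14 - 224/3) = -43 - 1*(-266/3) = -43 + 266/3 = 137/3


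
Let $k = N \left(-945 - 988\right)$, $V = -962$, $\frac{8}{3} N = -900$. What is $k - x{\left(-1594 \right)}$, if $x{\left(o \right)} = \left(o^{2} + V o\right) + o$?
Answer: $- \frac{6840565}{2} \approx -3.4203 \cdot 10^{6}$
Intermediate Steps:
$N = - \frac{675}{2}$ ($N = \frac{3}{8} \left(-900\right) = - \frac{675}{2} \approx -337.5$)
$k = \frac{1304775}{2}$ ($k = - \frac{675 \left(-945 - 988\right)}{2} = \left(- \frac{675}{2}\right) \left(-1933\right) = \frac{1304775}{2} \approx 6.5239 \cdot 10^{5}$)
$x{\left(o \right)} = o^{2} - 961 o$ ($x{\left(o \right)} = \left(o^{2} - 962 o\right) + o = o^{2} - 961 o$)
$k - x{\left(-1594 \right)} = \frac{1304775}{2} - - 1594 \left(-961 - 1594\right) = \frac{1304775}{2} - \left(-1594\right) \left(-2555\right) = \frac{1304775}{2} - 4072670 = - \frac{6840565}{2}$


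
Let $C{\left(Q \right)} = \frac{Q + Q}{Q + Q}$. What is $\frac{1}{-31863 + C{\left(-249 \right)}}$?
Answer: $- \frac{1}{31862} \approx -3.1385 \cdot 10^{-5}$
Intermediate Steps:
$C{\left(Q \right)} = 1$ ($C{\left(Q \right)} = \frac{2 Q}{2 Q} = 2 Q \frac{1}{2 Q} = 1$)
$\frac{1}{-31863 + C{\left(-249 \right)}} = \frac{1}{-31863 + 1} = \frac{1}{-31862} = - \frac{1}{31862}$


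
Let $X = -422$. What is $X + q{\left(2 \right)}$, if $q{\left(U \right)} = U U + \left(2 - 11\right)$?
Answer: $-427$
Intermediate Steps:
$q{\left(U \right)} = -9 + U^{2}$ ($q{\left(U \right)} = U^{2} + \left(2 - 11\right) = U^{2} - 9 = -9 + U^{2}$)
$X + q{\left(2 \right)} = -422 - \left(9 - 2^{2}\right) = -422 + \left(-9 + 4\right) = -422 - 5 = -427$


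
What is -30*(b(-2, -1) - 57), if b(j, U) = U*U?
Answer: 1680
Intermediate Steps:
b(j, U) = U²
-30*(b(-2, -1) - 57) = -30*((-1)² - 57) = -30*(1 - 57) = -30*(-56) = 1680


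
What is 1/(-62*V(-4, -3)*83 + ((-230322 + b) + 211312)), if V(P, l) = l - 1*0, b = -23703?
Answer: -1/27275 ≈ -3.6664e-5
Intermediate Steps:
V(P, l) = l (V(P, l) = l + 0 = l)
1/(-62*V(-4, -3)*83 + ((-230322 + b) + 211312)) = 1/(-62*(-3)*83 + ((-230322 - 23703) + 211312)) = 1/(186*83 + (-254025 + 211312)) = 1/(15438 - 42713) = 1/(-27275) = -1/27275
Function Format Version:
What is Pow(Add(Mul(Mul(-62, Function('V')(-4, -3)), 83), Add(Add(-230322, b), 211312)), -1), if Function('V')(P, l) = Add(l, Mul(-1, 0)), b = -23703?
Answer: Rational(-1, 27275) ≈ -3.6664e-5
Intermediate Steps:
Function('V')(P, l) = l (Function('V')(P, l) = Add(l, 0) = l)
Pow(Add(Mul(Mul(-62, Function('V')(-4, -3)), 83), Add(Add(-230322, b), 211312)), -1) = Pow(Add(Mul(Mul(-62, -3), 83), Add(Add(-230322, -23703), 211312)), -1) = Pow(Add(Mul(186, 83), Add(-254025, 211312)), -1) = Pow(Add(15438, -42713), -1) = Pow(-27275, -1) = Rational(-1, 27275)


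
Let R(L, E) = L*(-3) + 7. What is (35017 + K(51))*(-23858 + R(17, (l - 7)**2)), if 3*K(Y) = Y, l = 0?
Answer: -837382668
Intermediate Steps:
R(L, E) = 7 - 3*L (R(L, E) = -3*L + 7 = 7 - 3*L)
K(Y) = Y/3
(35017 + K(51))*(-23858 + R(17, (l - 7)**2)) = (35017 + (1/3)*51)*(-23858 + (7 - 3*17)) = (35017 + 17)*(-23858 + (7 - 51)) = 35034*(-23858 - 44) = 35034*(-23902) = -837382668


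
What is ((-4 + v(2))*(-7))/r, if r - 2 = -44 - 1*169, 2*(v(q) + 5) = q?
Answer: -56/211 ≈ -0.26540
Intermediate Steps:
v(q) = -5 + q/2
r = -211 (r = 2 + (-44 - 1*169) = 2 + (-44 - 169) = 2 - 213 = -211)
((-4 + v(2))*(-7))/r = ((-4 + (-5 + (½)*2))*(-7))/(-211) = ((-4 + (-5 + 1))*(-7))*(-1/211) = ((-4 - 4)*(-7))*(-1/211) = -8*(-7)*(-1/211) = 56*(-1/211) = -56/211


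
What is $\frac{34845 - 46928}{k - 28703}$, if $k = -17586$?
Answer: $\frac{12083}{46289} \approx 0.26103$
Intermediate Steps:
$\frac{34845 - 46928}{k - 28703} = \frac{34845 - 46928}{-17586 - 28703} = - \frac{12083}{-17586 - 28703} = - \frac{12083}{-46289} = \left(-12083\right) \left(- \frac{1}{46289}\right) = \frac{12083}{46289}$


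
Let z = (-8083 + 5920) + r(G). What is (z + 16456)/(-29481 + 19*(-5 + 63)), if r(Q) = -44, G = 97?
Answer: -14249/28379 ≈ -0.50210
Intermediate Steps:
z = -2207 (z = (-8083 + 5920) - 44 = -2163 - 44 = -2207)
(z + 16456)/(-29481 + 19*(-5 + 63)) = (-2207 + 16456)/(-29481 + 19*(-5 + 63)) = 14249/(-29481 + 19*58) = 14249/(-29481 + 1102) = 14249/(-28379) = 14249*(-1/28379) = -14249/28379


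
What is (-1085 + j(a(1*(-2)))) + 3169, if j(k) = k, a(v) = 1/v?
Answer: 4167/2 ≈ 2083.5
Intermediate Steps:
(-1085 + j(a(1*(-2)))) + 3169 = (-1085 + 1/(1*(-2))) + 3169 = (-1085 + 1/(-2)) + 3169 = (-1085 - ½) + 3169 = -2171/2 + 3169 = 4167/2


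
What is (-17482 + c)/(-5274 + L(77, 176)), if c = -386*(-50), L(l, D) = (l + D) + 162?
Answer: -1818/4859 ≈ -0.37415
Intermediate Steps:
L(l, D) = 162 + D + l (L(l, D) = (D + l) + 162 = 162 + D + l)
c = 19300
(-17482 + c)/(-5274 + L(77, 176)) = (-17482 + 19300)/(-5274 + (162 + 176 + 77)) = 1818/(-5274 + 415) = 1818/(-4859) = 1818*(-1/4859) = -1818/4859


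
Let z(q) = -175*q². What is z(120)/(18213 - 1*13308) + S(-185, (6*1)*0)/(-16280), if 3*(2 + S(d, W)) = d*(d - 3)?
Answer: -1369415183/2661780 ≈ -514.47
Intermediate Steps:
S(d, W) = -2 + d*(-3 + d)/3 (S(d, W) = -2 + (d*(d - 3))/3 = -2 + (d*(-3 + d))/3 = -2 + d*(-3 + d)/3)
z(120)/(18213 - 1*13308) + S(-185, (6*1)*0)/(-16280) = (-175*120²)/(18213 - 1*13308) + (-2 - 1*(-185) + (⅓)*(-185)²)/(-16280) = (-175*14400)/(18213 - 13308) + (-2 + 185 + (⅓)*34225)*(-1/16280) = -2520000/4905 + (-2 + 185 + 34225/3)*(-1/16280) = -2520000*1/4905 + (34774/3)*(-1/16280) = -56000/109 - 17387/24420 = -1369415183/2661780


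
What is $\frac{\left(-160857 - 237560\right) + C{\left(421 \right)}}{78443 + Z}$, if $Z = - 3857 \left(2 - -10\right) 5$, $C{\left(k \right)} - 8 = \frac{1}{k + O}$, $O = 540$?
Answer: $\frac{382871048}{147010897} \approx 2.6044$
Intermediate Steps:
$C{\left(k \right)} = 8 + \frac{1}{540 + k}$ ($C{\left(k \right)} = 8 + \frac{1}{k + 540} = 8 + \frac{1}{540 + k}$)
$Z = -231420$ ($Z = - 3857 \left(2 + 10\right) 5 = - 3857 \cdot 12 \cdot 5 = \left(-3857\right) 60 = -231420$)
$\frac{\left(-160857 - 237560\right) + C{\left(421 \right)}}{78443 + Z} = \frac{\left(-160857 - 237560\right) + \frac{4321 + 8 \cdot 421}{540 + 421}}{78443 - 231420} = \frac{-398417 + \frac{4321 + 3368}{961}}{-152977} = \left(-398417 + \frac{1}{961} \cdot 7689\right) \left(- \frac{1}{152977}\right) = \left(-398417 + \frac{7689}{961}\right) \left(- \frac{1}{152977}\right) = \left(- \frac{382871048}{961}\right) \left(- \frac{1}{152977}\right) = \frac{382871048}{147010897}$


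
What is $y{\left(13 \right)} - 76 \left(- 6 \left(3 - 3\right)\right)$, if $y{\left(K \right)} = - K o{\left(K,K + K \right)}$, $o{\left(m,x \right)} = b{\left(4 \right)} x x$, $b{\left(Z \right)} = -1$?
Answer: $8788$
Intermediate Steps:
$o{\left(m,x \right)} = - x^{2}$ ($o{\left(m,x \right)} = - x x = - x^{2}$)
$y{\left(K \right)} = 4 K^{3}$ ($y{\left(K \right)} = - K \left(- \left(K + K\right)^{2}\right) = - K \left(- \left(2 K\right)^{2}\right) = - K \left(- 4 K^{2}\right) = - \left(-4\right) K^{3} = 4 K^{3}$)
$y{\left(13 \right)} - 76 \left(- 6 \left(3 - 3\right)\right) = 4 \cdot 13^{3} - 76 \left(- 6 \left(3 - 3\right)\right) = 4 \cdot 2197 - 76 \left(\left(-6\right) 0\right) = 8788 - 0 = 8788 + 0 = 8788$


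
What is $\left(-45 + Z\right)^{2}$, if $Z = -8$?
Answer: $2809$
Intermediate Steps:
$\left(-45 + Z\right)^{2} = \left(-45 - 8\right)^{2} = \left(-53\right)^{2} = 2809$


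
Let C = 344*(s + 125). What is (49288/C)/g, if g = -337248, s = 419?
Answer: -6161/7888905216 ≈ -7.8097e-7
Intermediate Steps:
C = 187136 (C = 344*(419 + 125) = 344*544 = 187136)
(49288/C)/g = (49288/187136)/(-337248) = (49288*(1/187136))*(-1/337248) = (6161/23392)*(-1/337248) = -6161/7888905216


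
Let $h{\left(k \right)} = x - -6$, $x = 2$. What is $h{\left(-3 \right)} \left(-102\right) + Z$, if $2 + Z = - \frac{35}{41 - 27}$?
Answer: $- \frac{1641}{2} \approx -820.5$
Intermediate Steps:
$h{\left(k \right)} = 8$ ($h{\left(k \right)} = 2 - -6 = 2 + 6 = 8$)
$Z = - \frac{9}{2}$ ($Z = -2 - \frac{35}{41 - 27} = -2 - \frac{35}{14} = -2 - \frac{5}{2} = - \frac{9}{2} \approx -4.5$)
$h{\left(-3 \right)} \left(-102\right) + Z = 8 \left(-102\right) - \frac{9}{2} = -816 - \frac{9}{2} = - \frac{1641}{2}$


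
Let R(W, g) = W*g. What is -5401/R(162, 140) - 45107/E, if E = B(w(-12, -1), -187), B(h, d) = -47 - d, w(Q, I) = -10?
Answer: -1462547/4536 ≈ -322.43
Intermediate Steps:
E = 140 (E = -47 - 1*(-187) = -47 + 187 = 140)
-5401/R(162, 140) - 45107/E = -5401/(162*140) - 45107/140 = -5401/22680 - 45107*1/140 = -5401*1/22680 - 45107/140 = -5401/22680 - 45107/140 = -1462547/4536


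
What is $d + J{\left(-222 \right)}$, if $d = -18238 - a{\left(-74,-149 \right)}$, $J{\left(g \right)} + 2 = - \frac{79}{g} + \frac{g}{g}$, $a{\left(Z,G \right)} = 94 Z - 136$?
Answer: $- \frac{2474555}{222} \approx -11147.0$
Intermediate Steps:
$a{\left(Z,G \right)} = -136 + 94 Z$
$J{\left(g \right)} = -1 - \frac{79}{g}$ ($J{\left(g \right)} = -2 - \left(\frac{79}{g} - \frac{g}{g}\right) = -2 + \left(- \frac{79}{g} + 1\right) = -2 + \left(1 - \frac{79}{g}\right) = -1 - \frac{79}{g}$)
$d = -11146$ ($d = -18238 - \left(-136 + 94 \left(-74\right)\right) = -18238 - \left(-136 - 6956\right) = -18238 - -7092 = -18238 + 7092 = -11146$)
$d + J{\left(-222 \right)} = -11146 + \frac{-79 - -222}{-222} = -11146 - \frac{-79 + 222}{222} = -11146 - \frac{143}{222} = - \frac{2474555}{222}$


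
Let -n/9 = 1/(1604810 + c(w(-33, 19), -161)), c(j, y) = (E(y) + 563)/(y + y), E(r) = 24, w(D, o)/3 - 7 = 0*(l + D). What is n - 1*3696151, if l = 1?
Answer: -636659832718027/172249411 ≈ -3.6962e+6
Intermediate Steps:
w(D, o) = 21 (w(D, o) = 21 + 3*(0*(1 + D)) = 21 + 3*0 = 21 + 0 = 21)
c(j, y) = 587/(2*y) (c(j, y) = (24 + 563)/(y + y) = 587/((2*y)) = 587*(1/(2*y)) = 587/(2*y))
n = -966/172249411 (n = -9/(1604810 + (587/2)/(-161)) = -9/(1604810 + (587/2)*(-1/161)) = -9/(1604810 - 587/322) = -9/516748233/322 = -9*322/516748233 = -966/172249411 ≈ -5.6081e-6)
n - 1*3696151 = -966/172249411 - 1*3696151 = -966/172249411 - 3696151 = -636659832718027/172249411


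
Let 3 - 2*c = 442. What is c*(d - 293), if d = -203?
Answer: 108872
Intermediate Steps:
c = -439/2 (c = 3/2 - 1/2*442 = 3/2 - 221 = -439/2 ≈ -219.50)
c*(d - 293) = -439*(-203 - 293)/2 = -439/2*(-496) = 108872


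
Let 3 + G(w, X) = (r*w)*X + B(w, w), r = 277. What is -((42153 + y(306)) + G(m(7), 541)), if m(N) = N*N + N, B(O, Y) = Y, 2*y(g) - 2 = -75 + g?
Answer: -16868629/2 ≈ -8.4343e+6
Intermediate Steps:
y(g) = -73/2 + g/2 (y(g) = 1 + (-75 + g)/2 = 1 + (-75/2 + g/2) = -73/2 + g/2)
m(N) = N + N² (m(N) = N² + N = N + N²)
G(w, X) = -3 + w + 277*X*w (G(w, X) = -3 + ((277*w)*X + w) = -3 + (277*X*w + w) = -3 + (w + 277*X*w) = -3 + w + 277*X*w)
-((42153 + y(306)) + G(m(7), 541)) = -((42153 + (-73/2 + (½)*306)) + (-3 + 7*(1 + 7) + 277*541*(7*(1 + 7)))) = -((42153 + (-73/2 + 153)) + (-3 + 7*8 + 277*541*(7*8))) = -((42153 + 233/2) + (-3 + 56 + 277*541*56)) = -(84539/2 + (-3 + 56 + 8391992)) = -(84539/2 + 8392045) = -1*16868629/2 = -16868629/2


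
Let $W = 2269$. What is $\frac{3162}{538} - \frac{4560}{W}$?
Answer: $\frac{2360649}{610361} \approx 3.8676$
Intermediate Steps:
$\frac{3162}{538} - \frac{4560}{W} = \frac{3162}{538} - \frac{4560}{2269} = 3162 \cdot \frac{1}{538} - \frac{4560}{2269} = \frac{1581}{269} - \frac{4560}{2269} = \frac{2360649}{610361}$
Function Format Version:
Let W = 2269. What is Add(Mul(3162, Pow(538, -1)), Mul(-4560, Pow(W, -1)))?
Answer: Rational(2360649, 610361) ≈ 3.8676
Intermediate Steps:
Add(Mul(3162, Pow(538, -1)), Mul(-4560, Pow(W, -1))) = Add(Mul(3162, Pow(538, -1)), Mul(-4560, Pow(2269, -1))) = Add(Mul(3162, Rational(1, 538)), Mul(-4560, Rational(1, 2269))) = Add(Rational(1581, 269), Rational(-4560, 2269)) = Rational(2360649, 610361)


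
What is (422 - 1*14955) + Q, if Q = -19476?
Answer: -34009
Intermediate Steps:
(422 - 1*14955) + Q = (422 - 1*14955) - 19476 = (422 - 14955) - 19476 = -14533 - 19476 = -34009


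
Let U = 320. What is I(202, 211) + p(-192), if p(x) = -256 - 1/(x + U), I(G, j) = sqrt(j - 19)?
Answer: -32769/128 + 8*sqrt(3) ≈ -242.15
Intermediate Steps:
I(G, j) = sqrt(-19 + j)
p(x) = -256 - 1/(320 + x) (p(x) = -256 - 1/(x + 320) = -256 - 1/(320 + x))
I(202, 211) + p(-192) = sqrt(-19 + 211) + (-81921 - 256*(-192))/(320 - 192) = sqrt(192) + (-81921 + 49152)/128 = 8*sqrt(3) + (1/128)*(-32769) = 8*sqrt(3) - 32769/128 = -32769/128 + 8*sqrt(3)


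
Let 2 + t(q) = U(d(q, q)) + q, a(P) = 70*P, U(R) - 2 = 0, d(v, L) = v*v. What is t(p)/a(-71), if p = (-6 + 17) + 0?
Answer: -11/4970 ≈ -0.0022133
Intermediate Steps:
d(v, L) = v**2
U(R) = 2 (U(R) = 2 + 0 = 2)
p = 11 (p = 11 + 0 = 11)
t(q) = q (t(q) = -2 + (2 + q) = q)
t(p)/a(-71) = 11/((70*(-71))) = 11/(-4970) = 11*(-1/4970) = -11/4970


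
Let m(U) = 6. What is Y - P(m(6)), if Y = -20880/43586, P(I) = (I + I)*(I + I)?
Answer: -3148632/21793 ≈ -144.48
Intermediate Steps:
P(I) = 4*I² (P(I) = (2*I)*(2*I) = 4*I²)
Y = -10440/21793 (Y = -20880*1/43586 = -10440/21793 ≈ -0.47905)
Y - P(m(6)) = -10440/21793 - 4*6² = -10440/21793 - 4*36 = -10440/21793 - 1*144 = -10440/21793 - 144 = -3148632/21793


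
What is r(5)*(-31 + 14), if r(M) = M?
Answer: -85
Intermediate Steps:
r(5)*(-31 + 14) = 5*(-31 + 14) = 5*(-17) = -85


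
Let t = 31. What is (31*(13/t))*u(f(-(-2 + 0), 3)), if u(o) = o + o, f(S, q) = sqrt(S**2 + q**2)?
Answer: 26*sqrt(13) ≈ 93.744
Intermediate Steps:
u(o) = 2*o
(31*(13/t))*u(f(-(-2 + 0), 3)) = (31*(13/31))*(2*sqrt((-(-2 + 0))**2 + 3**2)) = (31*(13*(1/31)))*(2*sqrt((-1*(-2))**2 + 9)) = (31*(13/31))*(2*sqrt(2**2 + 9)) = 13*(2*sqrt(4 + 9)) = 13*(2*sqrt(13)) = 26*sqrt(13)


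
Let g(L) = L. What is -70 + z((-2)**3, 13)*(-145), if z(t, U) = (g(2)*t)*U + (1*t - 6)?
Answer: 32120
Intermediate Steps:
z(t, U) = -6 + t + 2*U*t (z(t, U) = (2*t)*U + (1*t - 6) = 2*U*t + (t - 6) = 2*U*t + (-6 + t) = -6 + t + 2*U*t)
-70 + z((-2)**3, 13)*(-145) = -70 + (-6 + (-2)**3 + 2*13*(-2)**3)*(-145) = -70 + (-6 - 8 + 2*13*(-8))*(-145) = -70 + (-6 - 8 - 208)*(-145) = -70 - 222*(-145) = -70 + 32190 = 32120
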